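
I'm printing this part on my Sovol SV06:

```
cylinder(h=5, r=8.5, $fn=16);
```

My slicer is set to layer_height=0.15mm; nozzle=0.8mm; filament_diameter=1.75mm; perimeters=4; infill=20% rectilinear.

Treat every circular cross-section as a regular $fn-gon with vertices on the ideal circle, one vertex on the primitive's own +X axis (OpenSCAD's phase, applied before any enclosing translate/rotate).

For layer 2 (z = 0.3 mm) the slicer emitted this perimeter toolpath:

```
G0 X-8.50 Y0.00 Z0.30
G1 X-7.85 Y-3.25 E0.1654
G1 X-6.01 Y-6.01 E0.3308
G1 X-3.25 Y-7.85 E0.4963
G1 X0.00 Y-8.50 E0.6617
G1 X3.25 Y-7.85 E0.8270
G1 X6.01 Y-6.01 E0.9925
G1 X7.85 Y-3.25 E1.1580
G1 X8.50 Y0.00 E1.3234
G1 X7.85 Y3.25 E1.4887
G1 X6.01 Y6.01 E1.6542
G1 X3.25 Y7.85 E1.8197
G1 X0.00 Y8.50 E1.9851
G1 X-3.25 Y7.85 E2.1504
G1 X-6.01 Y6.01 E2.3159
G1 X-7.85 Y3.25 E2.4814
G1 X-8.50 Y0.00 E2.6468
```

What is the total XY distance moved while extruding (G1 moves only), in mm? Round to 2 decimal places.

53.05 mm

Sum the Euclidean lengths of each G1 segment: total = 53.05 mm.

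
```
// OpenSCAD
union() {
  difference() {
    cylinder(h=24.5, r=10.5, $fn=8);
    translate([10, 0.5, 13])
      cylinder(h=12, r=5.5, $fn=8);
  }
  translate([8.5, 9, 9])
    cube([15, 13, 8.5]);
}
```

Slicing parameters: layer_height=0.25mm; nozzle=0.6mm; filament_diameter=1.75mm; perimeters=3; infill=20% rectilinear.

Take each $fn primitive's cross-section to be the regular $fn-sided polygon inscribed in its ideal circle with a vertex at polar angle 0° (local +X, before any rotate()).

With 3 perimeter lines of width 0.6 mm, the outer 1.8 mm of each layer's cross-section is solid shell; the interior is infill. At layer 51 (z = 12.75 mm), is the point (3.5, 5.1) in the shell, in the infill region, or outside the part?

At z = 12.75 mm: the cylinder: section is a regular 8-gon, circumradius r=10.5; the cylinder at (10, 0.5) does not reach this height (z outside [13, 25]); After the difference (first − rest): none of the subtracted shapes is present at this height, so the r=10.5 cylinder is unchanged — 1 connected region; the 15×13 cube at (8.5, 9) contributes its full rectangle; Combining (union): the 2 present regions are separate (no shared area or edge), so areas and boundary lengths simply add and each stays a separate island — 2 connected regions. Overall, the cross-section has 2 separate islands. The nearest boundary edge runs (0.00, 10.50)→(7.42, 7.42); distance from the point to it = 3.65 mm. (Shell/infill is judged within the island containing the point — the largest one.) The point is inside the cross-section and 3.65 mm from the nearest boundary — more than the 1.8 mm shell width (3 × 0.6), so it's in the infill interior.

infill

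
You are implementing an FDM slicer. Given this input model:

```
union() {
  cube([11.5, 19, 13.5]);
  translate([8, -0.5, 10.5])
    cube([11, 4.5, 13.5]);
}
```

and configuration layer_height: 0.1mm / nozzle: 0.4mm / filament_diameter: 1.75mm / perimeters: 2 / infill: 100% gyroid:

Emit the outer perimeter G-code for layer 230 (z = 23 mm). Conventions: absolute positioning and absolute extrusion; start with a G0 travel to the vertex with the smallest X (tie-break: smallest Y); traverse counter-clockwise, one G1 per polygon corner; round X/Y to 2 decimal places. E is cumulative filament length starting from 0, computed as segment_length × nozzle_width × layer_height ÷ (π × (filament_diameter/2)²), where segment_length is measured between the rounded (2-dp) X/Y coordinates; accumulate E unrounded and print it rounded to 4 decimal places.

At z = 23 mm: the cube is absent (z outside [0, 13.5]); the 11×4.5 cube at (8, -0.5) contributes its full rectangle; Taking the union: only the 11×4.5 cube at (8, -0.5) is present, so the union is just that shape — 1 connected region. The outline is a single polygon with 4 vertices. Extrusion per mm of travel: 0.4 × 0.1 / (π × 0.875²) = 0.016630. Accumulating E over each segment gives final E = 0.5155.

G0 X8.00 Y-0.50 Z23.00
G1 X19.00 Y-0.50 E0.1829
G1 X19.00 Y4.00 E0.2578
G1 X8.00 Y4.00 E0.4407
G1 X8.00 Y-0.50 E0.5155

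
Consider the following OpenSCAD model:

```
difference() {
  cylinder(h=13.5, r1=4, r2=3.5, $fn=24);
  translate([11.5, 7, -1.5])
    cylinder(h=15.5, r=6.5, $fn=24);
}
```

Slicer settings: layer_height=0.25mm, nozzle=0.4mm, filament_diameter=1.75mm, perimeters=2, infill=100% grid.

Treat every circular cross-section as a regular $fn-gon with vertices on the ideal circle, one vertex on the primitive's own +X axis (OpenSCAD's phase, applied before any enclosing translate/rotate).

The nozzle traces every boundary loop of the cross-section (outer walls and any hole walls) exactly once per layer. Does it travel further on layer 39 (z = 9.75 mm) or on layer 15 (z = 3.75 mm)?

layer 15 (z = 3.75 mm)

Layer 39 (z = 9.75): the cone contributes a regular 24-gon of circumradius 3.639 (interpolated between r1=4 and r2=3.5 at t=0.722) (perimeter = 2·24·3.639·sin(180°/24) = 22.80 mm); the r=6.5 cylinder at (11.5, 7) gives a regular 24-gon of circumradius 6.5 (constant along its height) (perimeter = 2·24·6.500·sin(180°/24) = 40.72 mm); Taking the first minus the rest: starting from the cone, the r=6.5 cylinder at (11.5, 7) misses the remaining region (no effect) — boundary = 22.80 mm. So its perimeter = 22.80 mm. Layer 15 (z = 3.75): the cone (r1=4→r2=3.5) has section circumradius 3.861 here — a regular 24-gon (perimeter = 2·24·3.861·sin(180°/24) = 24.19 mm); the r=6.5 cylinder at (11.5, 7) contributes a regular 24-gon of circumradius 6.5 (perimeter = 2·24·6.500·sin(180°/24) = 40.72 mm); Taking the first minus the rest: starting from the cone, the r=6.5 cylinder at (11.5, 7) misses the remaining region (no effect) — boundary = 24.19 mm. So its perimeter = 24.19 mm. Layer 15 is larger (24.19 vs 22.80 mm).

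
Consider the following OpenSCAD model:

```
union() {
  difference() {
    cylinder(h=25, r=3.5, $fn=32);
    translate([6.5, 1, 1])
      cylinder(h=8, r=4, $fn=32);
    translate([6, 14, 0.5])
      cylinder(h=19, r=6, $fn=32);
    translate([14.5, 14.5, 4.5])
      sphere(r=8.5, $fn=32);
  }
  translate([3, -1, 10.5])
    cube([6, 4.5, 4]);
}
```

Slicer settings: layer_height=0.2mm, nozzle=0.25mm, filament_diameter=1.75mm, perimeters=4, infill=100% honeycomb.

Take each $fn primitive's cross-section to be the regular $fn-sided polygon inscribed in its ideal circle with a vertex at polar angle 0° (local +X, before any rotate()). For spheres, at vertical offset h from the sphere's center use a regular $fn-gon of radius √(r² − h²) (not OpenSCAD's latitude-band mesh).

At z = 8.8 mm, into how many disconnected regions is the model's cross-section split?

1

At z = 8.8 mm: the r=3.5 cylinder gives a regular 32-gon of circumradius 3.5 (constant along its height); the r=4 cylinder at (6.5, 1) gives a regular 32-gon of circumradius 4 (constant along its height); the r=6 cylinder at (6, 14) contributes a regular 32-gon of circumradius 6; the r=8.5 sphere at (14.5, 14.5) slices to a regular 32-gon of circumradius 7.332 (√(r²−h²) with h=4.3 from center); Subtracting the remaining from the first: starting from the r=3.5 cylinder, the r=4 cylinder at (6.5, 1) partially overlaps it — only the 2.15 mm² overlap (of its 49.94 mm²) is removed, clipping the outline; the r=6 cylinder at (6, 14) misses the remaining region (no effect); the r=8.5 sphere at (14.5, 14.5) misses the remaining region (no effect) — 1 connected region; the cube at (3, -1) does not reach this height (z outside [10.5, 14.5]); Combining (union): only that combined region is present, so the union is just that shape — 1 connected region. The result has 1 disconnected region.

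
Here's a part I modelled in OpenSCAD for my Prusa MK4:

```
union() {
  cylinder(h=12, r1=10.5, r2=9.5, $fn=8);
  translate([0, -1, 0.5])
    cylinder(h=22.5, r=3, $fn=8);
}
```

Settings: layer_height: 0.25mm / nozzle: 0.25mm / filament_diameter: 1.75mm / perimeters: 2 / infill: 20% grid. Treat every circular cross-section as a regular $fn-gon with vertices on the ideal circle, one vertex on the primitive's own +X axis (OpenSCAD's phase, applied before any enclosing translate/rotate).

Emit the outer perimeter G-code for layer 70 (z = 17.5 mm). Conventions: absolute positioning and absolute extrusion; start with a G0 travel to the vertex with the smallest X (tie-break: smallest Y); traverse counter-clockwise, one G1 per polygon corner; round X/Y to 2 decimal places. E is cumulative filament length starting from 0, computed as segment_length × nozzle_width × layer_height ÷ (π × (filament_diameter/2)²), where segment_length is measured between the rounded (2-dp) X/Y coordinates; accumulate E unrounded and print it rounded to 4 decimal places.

G0 X-3.00 Y-1.00 Z17.50
G1 X-2.12 Y-3.12 E0.0596
G1 X0.00 Y-4.00 E0.1193
G1 X2.12 Y-3.12 E0.1789
G1 X3.00 Y-1.00 E0.2386
G1 X2.12 Y1.12 E0.2982
G1 X0.00 Y2.00 E0.3579
G1 X-2.12 Y1.12 E0.4175
G1 X-3.00 Y-1.00 E0.4772

At z = 17.5 mm: the cone does not reach this height (z outside [0, 12]); the cylinder at (0, -1): section is a regular 8-gon, circumradius r=3; Combining (union): only the r=3 cylinder at (0, -1) is present, so the union is just that shape — 1 connected region. The outline is a single polygon with 8 vertices. Extrusion per mm of travel: 0.25 × 0.25 / (π × 0.875²) = 0.025984. Accumulating E over each segment gives final E = 0.4772.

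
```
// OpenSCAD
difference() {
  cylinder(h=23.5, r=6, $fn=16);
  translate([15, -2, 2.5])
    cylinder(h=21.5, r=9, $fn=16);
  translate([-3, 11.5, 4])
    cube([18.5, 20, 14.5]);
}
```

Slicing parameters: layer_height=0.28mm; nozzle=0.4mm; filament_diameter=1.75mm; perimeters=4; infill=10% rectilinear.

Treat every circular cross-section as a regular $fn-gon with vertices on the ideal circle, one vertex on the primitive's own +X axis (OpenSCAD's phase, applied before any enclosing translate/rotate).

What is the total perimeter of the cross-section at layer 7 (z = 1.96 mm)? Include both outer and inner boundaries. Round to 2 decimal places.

37.46 mm

At z = 1.96 mm: the r=6 cylinder gives a regular 16-gon of circumradius 6 (constant along its height) (perimeter = 2·16·6.000·sin(180°/16) = 37.46 mm); the cylinder at (15, -2) is not intersected at this z (z outside [2.5, 24]); the cube at (-3, 11.5) is not intersected at this z (z outside [4, 18.5]); Taking the first minus the rest: none of the subtracted shapes is present at this height, so the r=6 cylinder is unchanged — boundary = 37.46 mm. Overall, the cross-section is a single solid region. Total boundary length (outer) = 37.46 mm.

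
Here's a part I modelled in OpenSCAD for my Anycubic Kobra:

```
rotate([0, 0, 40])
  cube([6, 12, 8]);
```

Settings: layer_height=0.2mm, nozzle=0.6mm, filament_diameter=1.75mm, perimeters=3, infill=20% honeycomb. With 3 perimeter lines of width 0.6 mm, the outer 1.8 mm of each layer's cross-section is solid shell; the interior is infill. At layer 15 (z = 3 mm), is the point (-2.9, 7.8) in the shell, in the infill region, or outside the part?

infill

At z = 3 mm: the cube is present — its section is the full 6×12 rectangle; (whole slice rotated 40° about Z — lengths, areas and connectivity unchanged). Overall, the cross-section is a single solid region. Undo the 40° rotation: the query point maps to (2.792, 7.839) in the un-rotated model frame. The nearest boundary edge runs (0.00, 12.00)→(0.00, 0.00); distance from the point to it = 2.79 mm. The point is inside the cross-section and 2.79 mm from the nearest boundary — more than the 1.8 mm shell width (3 × 0.6), so it's in the infill interior.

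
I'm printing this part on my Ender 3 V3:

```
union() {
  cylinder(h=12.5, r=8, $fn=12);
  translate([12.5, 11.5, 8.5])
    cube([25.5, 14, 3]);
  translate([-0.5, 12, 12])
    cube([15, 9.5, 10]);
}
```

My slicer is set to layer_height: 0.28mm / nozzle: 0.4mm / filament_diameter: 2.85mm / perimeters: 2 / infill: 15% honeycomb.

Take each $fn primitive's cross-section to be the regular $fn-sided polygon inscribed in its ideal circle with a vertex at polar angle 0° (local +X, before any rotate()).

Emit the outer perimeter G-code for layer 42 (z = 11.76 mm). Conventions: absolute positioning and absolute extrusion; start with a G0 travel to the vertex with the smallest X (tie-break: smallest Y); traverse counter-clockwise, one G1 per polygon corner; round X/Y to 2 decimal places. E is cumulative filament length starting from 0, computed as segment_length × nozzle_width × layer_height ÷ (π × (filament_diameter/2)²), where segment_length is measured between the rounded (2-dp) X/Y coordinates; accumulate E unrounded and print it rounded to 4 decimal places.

At z = 11.76 mm: the r=8 cylinder contributes a regular 12-gon of circumradius 8; the cube at (12.5, 11.5) is absent (z outside [8.5, 11.5]); the cube at (-0.5, 12) is not intersected at this z (z outside [12, 22]); Combining (union): only the r=8 cylinder is present, so the union is just that shape — 1 connected region. The outline is a single polygon with 12 vertices. Extrusion per mm of travel: 0.4 × 0.28 / (π × 1.425²) = 0.017557. Accumulating E over each segment gives final E = 0.8726.

G0 X-8.00 Y0.00 Z11.76
G1 X-6.93 Y-4.00 E0.0727
G1 X-4.00 Y-6.93 E0.1454
G1 X0.00 Y-8.00 E0.2181
G1 X4.00 Y-6.93 E0.2908
G1 X6.93 Y-4.00 E0.3636
G1 X8.00 Y0.00 E0.4363
G1 X6.93 Y4.00 E0.5090
G1 X4.00 Y6.93 E0.5817
G1 X0.00 Y8.00 E0.6544
G1 X-4.00 Y6.93 E0.7271
G1 X-6.93 Y4.00 E0.7999
G1 X-8.00 Y0.00 E0.8726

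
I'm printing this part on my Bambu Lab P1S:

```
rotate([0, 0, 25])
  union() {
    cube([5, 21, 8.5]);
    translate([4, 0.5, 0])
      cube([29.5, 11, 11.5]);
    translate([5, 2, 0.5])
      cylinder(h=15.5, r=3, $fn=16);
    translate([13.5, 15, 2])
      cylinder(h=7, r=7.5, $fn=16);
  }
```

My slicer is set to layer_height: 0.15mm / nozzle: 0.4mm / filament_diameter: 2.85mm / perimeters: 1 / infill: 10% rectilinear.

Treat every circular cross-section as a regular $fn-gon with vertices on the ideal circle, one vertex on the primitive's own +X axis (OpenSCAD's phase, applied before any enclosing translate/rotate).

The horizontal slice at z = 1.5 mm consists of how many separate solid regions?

At z = 1.5 mm: the 5×21 cube contributes its full rectangle; the 29.5×11 cube at (4, 0.5) contributes its full rectangle; the r=3 cylinder at (5, 2) contributes a regular 16-gon of circumradius 3; the cylinder at (13.5, 15) is not intersected at this z (z outside [2, 9]); Taking the union: the regions partially overlap (shared area 34.46 mm²), so overlapping operands fuse into one piece — 1 connected region; (whole slice rotated 25° about Z — lengths, areas and connectivity unchanged). The result has 1 disconnected region.

1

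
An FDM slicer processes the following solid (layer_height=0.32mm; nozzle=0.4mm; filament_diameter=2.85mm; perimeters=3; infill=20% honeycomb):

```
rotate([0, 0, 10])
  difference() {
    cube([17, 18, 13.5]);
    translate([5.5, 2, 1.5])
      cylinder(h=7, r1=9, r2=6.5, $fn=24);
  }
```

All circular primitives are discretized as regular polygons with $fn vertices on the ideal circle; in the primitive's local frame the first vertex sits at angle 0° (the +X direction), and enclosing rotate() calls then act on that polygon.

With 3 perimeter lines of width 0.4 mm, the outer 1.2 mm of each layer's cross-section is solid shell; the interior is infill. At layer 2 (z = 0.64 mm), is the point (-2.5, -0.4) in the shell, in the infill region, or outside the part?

At z = 0.64 mm: the cube is present — its section is the full 17×18 rectangle; the cone at (5.5, 2) is not intersected at this z (z outside [1.5, 8.5]); After the difference (first − rest): none of the subtracted shapes is present at this height, so the 17×18 cube is unchanged — 1 connected region; (rotated 10° about Z; rotation is an isometry so areas/perimeters/island counts are preserved). Overall, the cross-section is a single solid region. Undo the 10° rotation: the query point maps to (-2.531, 0.040) in the un-rotated model frame. The nearest boundary edge runs (0.00, 18.00)→(0.00, 0.00); distance from the point to it = 2.53 mm. The point is not inside any of the regions above, so it lies outside the cross-section (2.53 mm from the nearest boundary).

outside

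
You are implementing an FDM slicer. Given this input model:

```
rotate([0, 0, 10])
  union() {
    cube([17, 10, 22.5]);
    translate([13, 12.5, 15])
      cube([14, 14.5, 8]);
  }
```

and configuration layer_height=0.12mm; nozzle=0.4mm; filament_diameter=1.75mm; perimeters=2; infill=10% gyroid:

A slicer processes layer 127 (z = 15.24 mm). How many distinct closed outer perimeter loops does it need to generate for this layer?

At z = 15.24 mm: the cube (footprint 17×10) is included at this height; the cube at (13, 12.5) (footprint 14×14.5) is included at this height; Taking the union: the 2 present regions are separate (no shared area or edge), so areas and boundary lengths simply add and each stays a separate island — 2 connected regions; (whole slice rotated 10° about Z — lengths, areas and connectivity unchanged). The result has 2 disconnected regions.

2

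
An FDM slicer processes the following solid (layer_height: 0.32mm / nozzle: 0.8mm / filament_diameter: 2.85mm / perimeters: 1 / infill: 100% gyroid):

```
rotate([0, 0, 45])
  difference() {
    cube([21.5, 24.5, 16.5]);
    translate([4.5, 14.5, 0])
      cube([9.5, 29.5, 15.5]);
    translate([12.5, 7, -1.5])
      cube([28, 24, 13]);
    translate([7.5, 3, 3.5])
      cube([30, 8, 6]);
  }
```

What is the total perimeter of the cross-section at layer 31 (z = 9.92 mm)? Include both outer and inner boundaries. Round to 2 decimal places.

At z = 9.92 mm: the cube is present — its section is the full 21.5×24.5 rectangle (perimeter 92.00 mm); the cube at (4.5, 14.5) (footprint 9.5×29.5) is included at this height (perimeter 78.00 mm); the 28×24 cube at (12.5, 7) contributes its full rectangle (perimeter 104.00 mm); the cube at (7.5, 3) does not reach this height (z outside [3.5, 9.5]); After the difference (first − rest): starting from the 21.5×24.5 cube, the 9.5×29.5 cube at (4.5, 14.5) partially overlaps it — only the 95.00 mm² overlap (of its 280.25 mm²) is removed, clipping the outline; the 28×24 cube at (12.5, 7) partially overlaps it — only the 142.50 mm² overlap (of its 672.00 mm²) is removed, clipping the outline — boundary = 92.00 mm; (rotated 45° about Z; rotation is an isometry so areas/perimeters/island counts are preserved). Overall, the cross-section is a single solid region. Total boundary length (outer) = 92.00 mm.

92.00 mm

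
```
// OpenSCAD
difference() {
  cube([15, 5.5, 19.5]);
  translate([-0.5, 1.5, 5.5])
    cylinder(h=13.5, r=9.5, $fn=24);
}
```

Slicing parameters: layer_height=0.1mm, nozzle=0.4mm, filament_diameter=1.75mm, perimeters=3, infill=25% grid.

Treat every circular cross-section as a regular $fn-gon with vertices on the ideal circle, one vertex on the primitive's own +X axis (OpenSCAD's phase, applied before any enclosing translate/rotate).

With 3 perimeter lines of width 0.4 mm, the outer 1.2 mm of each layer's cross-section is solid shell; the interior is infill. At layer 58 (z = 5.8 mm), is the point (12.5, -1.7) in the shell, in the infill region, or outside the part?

At z = 5.8 mm: the cube is present — its section is the full 15×5.5 rectangle; the r=9.5 cylinder at (-0.5, 1.5) contributes a regular 24-gon of circumradius 9.5; Taking the first minus the rest: starting from the 15×5.5 cube, the r=9.5 cylinder at (-0.5, 1.5) partially overlaps it — only the 47.96 mm² overlap (of its 280.30 mm²) is removed, clipping the outline — 1 connected region. Overall, the cross-section is a single solid region. The nearest boundary edge runs (15.00, 0.00)→(8.80, 0.00); distance from the point to it = 1.70 mm. The point is not inside any of the regions above, so it lies outside the cross-section (1.70 mm from the nearest boundary).

outside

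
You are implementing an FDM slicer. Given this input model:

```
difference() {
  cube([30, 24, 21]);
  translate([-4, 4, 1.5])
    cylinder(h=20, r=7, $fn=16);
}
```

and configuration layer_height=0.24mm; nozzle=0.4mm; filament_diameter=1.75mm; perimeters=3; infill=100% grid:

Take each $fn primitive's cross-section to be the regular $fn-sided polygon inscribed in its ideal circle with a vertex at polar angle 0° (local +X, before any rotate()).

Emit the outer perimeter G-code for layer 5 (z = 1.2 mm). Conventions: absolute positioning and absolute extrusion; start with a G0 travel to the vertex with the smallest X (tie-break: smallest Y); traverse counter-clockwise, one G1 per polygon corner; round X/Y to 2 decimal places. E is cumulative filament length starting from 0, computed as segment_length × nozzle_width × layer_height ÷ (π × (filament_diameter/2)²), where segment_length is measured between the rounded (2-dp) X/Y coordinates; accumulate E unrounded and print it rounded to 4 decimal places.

G0 X0.00 Y0.00 Z1.20
G1 X30.00 Y0.00 E1.1974
G1 X30.00 Y24.00 E2.1553
G1 X0.00 Y24.00 E3.3526
G1 X0.00 Y0.00 E4.3105

At z = 1.2 mm: the cube is present — its section is the full 30×24 rectangle; the cylinder at (-4, 4) is not intersected at this z (z outside [1.5, 21.5]); After the difference (first − rest): none of the subtracted shapes is present at this height, so the 30×24 cube is unchanged — 1 connected region. The outline is a single polygon with 4 vertices. Extrusion per mm of travel: 0.4 × 0.24 / (π × 0.875²) = 0.039912. Accumulating E over each segment gives final E = 4.3105.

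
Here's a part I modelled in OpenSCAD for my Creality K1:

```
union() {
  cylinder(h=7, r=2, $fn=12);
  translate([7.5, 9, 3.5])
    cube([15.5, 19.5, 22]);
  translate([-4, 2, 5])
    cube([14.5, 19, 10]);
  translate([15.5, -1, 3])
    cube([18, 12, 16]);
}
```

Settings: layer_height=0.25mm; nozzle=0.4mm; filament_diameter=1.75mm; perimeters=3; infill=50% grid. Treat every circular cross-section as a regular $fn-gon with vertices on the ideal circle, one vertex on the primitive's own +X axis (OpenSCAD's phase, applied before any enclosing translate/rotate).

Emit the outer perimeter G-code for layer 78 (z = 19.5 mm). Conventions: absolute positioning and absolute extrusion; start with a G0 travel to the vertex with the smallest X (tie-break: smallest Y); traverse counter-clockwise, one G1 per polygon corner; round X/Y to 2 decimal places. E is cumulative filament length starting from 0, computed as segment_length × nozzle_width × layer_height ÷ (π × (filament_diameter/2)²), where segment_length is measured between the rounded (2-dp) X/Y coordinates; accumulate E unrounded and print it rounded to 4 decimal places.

At z = 19.5 mm: the cylinder does not reach this height (z outside [0, 7]); the cube at (7.5, 9) (footprint 15.5×19.5) is included at this height; the cube at (-4, 2) is absent (z outside [5, 15]); the cube at (15.5, -1) is absent (z outside [3, 19]); Merging all regions: only the 15.5×19.5 cube at (7.5, 9) is present, so the union is just that shape — 1 connected region. The outline is a single polygon with 4 vertices. Extrusion per mm of travel: 0.4 × 0.25 / (π × 0.875²) = 0.041575. Accumulating E over each segment gives final E = 2.9103.

G0 X7.50 Y9.00 Z19.50
G1 X23.00 Y9.00 E0.6444
G1 X23.00 Y28.50 E1.4551
G1 X7.50 Y28.50 E2.0995
G1 X7.50 Y9.00 E2.9103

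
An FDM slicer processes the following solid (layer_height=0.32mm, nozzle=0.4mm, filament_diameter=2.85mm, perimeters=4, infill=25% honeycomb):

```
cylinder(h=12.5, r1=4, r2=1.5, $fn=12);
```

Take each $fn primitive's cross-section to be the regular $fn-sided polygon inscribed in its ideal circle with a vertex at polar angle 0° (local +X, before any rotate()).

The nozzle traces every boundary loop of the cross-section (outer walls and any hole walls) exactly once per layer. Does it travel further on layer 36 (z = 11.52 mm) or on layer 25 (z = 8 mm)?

Layer 36 (z = 11.52): the cone contributes a regular 12-gon of circumradius 1.696 (interpolated between r1=4 and r2=1.5 at t=0.922) (perimeter = 2·12·1.696·sin(180°/12) = 10.53 mm). So its perimeter = 10.53 mm. Layer 25 (z = 8): the cone: at t=0.640 of its height the radius interpolates to r₁+(r₂−r₁)t = 2.400, giving a regular 12-gon of that circumradius (perimeter = 2·12·2.400·sin(180°/12) = 14.91 mm). So its perimeter = 14.91 mm. Layer 25 is larger (14.91 vs 10.53 mm).

layer 25 (z = 8 mm)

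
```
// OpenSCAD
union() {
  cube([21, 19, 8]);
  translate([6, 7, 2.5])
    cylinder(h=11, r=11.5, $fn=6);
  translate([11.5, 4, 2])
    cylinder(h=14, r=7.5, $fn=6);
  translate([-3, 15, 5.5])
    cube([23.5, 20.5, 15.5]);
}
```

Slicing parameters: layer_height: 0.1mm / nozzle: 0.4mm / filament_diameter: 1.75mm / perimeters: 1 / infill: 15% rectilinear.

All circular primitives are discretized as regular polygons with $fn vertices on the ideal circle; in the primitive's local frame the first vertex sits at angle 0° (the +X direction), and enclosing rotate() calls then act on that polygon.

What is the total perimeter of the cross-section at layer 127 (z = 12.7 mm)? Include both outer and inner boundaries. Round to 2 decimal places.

At z = 12.7 mm: the cube does not reach this height (z outside [0, 8]); the r=11.5 cylinder at (6, 7) contributes a regular 6-gon of circumradius 11.5 (perimeter = 2·6·11.500·sin(180°/6) = 69.00 mm); the r=7.5 cylinder at (11.5, 4) gives a regular 6-gon of circumradius 7.5 (constant along its height) (perimeter = 2·6·7.500·sin(180°/6) = 45.00 mm); the 23.5×20.5 cube at (-3, 15) contributes its full rectangle (perimeter 88.00 mm); Merging all regions: the regions partially overlap (shared area 145.37 mm²), so the edge portions inside another operand are dropped and the merged outline is re-measured after clipping — boundary = 130.44 mm. Overall, the cross-section is a single solid region. Total boundary length (outer) = 130.44 mm.

130.44 mm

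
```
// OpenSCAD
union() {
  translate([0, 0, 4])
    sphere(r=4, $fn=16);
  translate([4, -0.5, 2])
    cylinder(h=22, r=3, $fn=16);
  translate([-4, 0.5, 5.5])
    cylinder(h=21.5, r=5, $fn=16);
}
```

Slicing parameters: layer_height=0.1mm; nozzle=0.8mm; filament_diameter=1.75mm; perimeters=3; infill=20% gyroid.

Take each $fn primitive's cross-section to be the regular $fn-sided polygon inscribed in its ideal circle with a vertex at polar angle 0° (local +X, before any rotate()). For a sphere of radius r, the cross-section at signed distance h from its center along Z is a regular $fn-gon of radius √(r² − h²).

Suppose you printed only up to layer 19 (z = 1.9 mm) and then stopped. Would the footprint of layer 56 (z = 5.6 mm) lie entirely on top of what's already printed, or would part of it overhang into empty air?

part overhangs

Compare the two slices. At z = 1.9: the r=4 sphere slices to a regular 16-gon of circumradius 3.404 (√(r²−h²) with h=2.1 from center) (area = (16/2)·3.404²·sin(360°/16) = 35.48 mm²); the cylinder at (4, -0.5) is absent (z outside [2, 24]); the cylinder at (-4, 0.5) does not reach this height (z outside [5.5, 27]); Taking the union: only the r=4 sphere is present, so the union is just that shape — area = 35.48 mm². At z = 5.6: the r=4 sphere contributes a regular 16-gon of circumradius √(4²−1.6²) = 3.666 (area = (16/2)·3.666²·sin(360°/16) = 41.15 mm²); the r=3 cylinder at (4, -0.5) contributes a regular 16-gon of circumradius 3 (area = (16/2)·3.000²·sin(360°/16) = 27.55 mm²); the r=5 cylinder at (-4, 0.5) contributes a regular 16-gon of circumradius 5 (area = (16/2)·5.000²·sin(360°/16) = 76.54 mm²); Taking the union: the regions partially overlap — summed areas 145.24 mm² minus the doubly-counted overlap 32.79 mm² gives 112.45 mm² — area = 112.45 mm². Checking containment: at z = 5.6 the cross-section extends beyond the z = 1.9 cross-section by about 76.97 mm².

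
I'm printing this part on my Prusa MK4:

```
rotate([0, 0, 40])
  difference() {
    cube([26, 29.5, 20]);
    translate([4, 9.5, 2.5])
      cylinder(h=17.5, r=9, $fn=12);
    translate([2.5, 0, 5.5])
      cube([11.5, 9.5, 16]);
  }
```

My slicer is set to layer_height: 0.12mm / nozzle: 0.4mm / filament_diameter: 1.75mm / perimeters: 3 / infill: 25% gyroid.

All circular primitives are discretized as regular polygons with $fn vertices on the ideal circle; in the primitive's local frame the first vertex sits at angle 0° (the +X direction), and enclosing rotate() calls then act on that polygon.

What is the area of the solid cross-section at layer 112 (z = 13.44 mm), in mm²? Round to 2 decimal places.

At z = 13.44 mm: the cube (footprint 26×29.5) is included at this height (area 767.00 mm²); the cylinder at (4, 9.5): section is a regular 12-gon, circumradius r=9 (area = (12/2)·9.000²·sin(360°/12) = 243.00 mm²); the 11.5×9.5 cube at (2.5, 0) contributes its full rectangle (area 109.25 mm²); Subtracting the remaining from the first: starting from the 26×29.5 cube (767.00 mm²), the r=9 cylinder at (4, 9.5) partially overlaps it — only the 189.21 mm² overlap (of its 243.00 mm²) is removed, clipping the outline; the 11.5×9.5 cube at (2.5, 0) partially overlaps it — only the 35.30 mm² overlap (of its 109.25 mm²) is removed, clipping the outline — area = 542.49 mm²; (rotated 40° about Z; rotation is an isometry so areas/perimeters/island counts are preserved). Overall, the cross-section has 2 separate islands. Net area = 542.49 mm².

542.49 mm²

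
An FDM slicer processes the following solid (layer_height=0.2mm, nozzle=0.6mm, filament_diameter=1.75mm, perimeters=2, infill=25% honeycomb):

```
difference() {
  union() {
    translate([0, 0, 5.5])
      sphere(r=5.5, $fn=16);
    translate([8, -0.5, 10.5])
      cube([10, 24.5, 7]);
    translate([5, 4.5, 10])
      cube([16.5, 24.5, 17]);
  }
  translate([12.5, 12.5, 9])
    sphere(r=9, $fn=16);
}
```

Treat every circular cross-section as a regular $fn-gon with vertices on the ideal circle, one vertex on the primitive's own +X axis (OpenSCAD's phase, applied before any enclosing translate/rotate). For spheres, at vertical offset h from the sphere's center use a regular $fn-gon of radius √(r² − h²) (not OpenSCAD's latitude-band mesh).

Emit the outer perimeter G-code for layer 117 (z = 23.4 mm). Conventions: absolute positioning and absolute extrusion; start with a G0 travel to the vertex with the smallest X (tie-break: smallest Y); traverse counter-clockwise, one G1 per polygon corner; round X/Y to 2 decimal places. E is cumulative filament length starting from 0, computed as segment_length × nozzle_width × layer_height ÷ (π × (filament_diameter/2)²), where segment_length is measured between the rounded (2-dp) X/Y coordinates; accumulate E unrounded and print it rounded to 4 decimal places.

At z = 23.4 mm: the sphere does not reach this height (|z−center|=17.900 > r=5.5); the cube at (8, -0.5) does not reach this height (z outside [10.5, 17.5]); the cube at (5, 4.5) (footprint 16.5×24.5) is included at this height; Merging all regions: only the 16.5×24.5 cube at (5, 4.5) is present, so the union is just that shape — 1 connected region; the sphere at (12.5, 12.5) does not reach this height (|z−center|=14.400 > r=9); After the difference (first − rest): none of the subtracted shapes is present at this height, so that combined region is unchanged — 1 connected region. The outline is a single polygon with 4 vertices. Extrusion per mm of travel: 0.6 × 0.2 / (π × 0.875²) = 0.049890. Accumulating E over each segment gives final E = 4.0910.

G0 X5.00 Y4.50 Z23.40
G1 X21.50 Y4.50 E0.8232
G1 X21.50 Y29.00 E2.0455
G1 X5.00 Y29.00 E2.8687
G1 X5.00 Y4.50 E4.0910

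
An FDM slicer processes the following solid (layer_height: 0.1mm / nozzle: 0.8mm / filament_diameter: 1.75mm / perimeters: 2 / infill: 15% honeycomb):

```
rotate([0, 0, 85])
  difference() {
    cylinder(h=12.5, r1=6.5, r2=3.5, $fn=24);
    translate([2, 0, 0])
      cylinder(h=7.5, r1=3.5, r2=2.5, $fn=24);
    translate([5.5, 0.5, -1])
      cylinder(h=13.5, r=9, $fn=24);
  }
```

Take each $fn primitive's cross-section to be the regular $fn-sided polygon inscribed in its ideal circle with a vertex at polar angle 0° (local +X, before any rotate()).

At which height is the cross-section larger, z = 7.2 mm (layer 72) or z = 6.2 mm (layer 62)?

Layer 72 (z = 7.2): the cone (r1=6.5→r2=3.5) has section circumradius 4.772 here — a regular 24-gon (area = (24/2)·4.772²·sin(360°/24) = 70.73 mm²); the cone at (2, 0) contributes a regular 24-gon of circumradius 2.540 (interpolated between r1=3.5 and r2=2.5 at t=0.960) (area = (24/2)·2.540²·sin(360°/24) = 20.04 mm²); the r=9 cylinder at (5.5, 0.5) contributes a regular 24-gon of circumradius 9 (area = (24/2)·9.000²·sin(360°/24) = 251.57 mm²); After the difference (first − rest): starting from the cone (70.73 mm²), the cone at (2, 0) lies wholly inside it (removes its full 20.04 mm² and its 15.91 mm outline becomes a hole wall); the r=9 cylinder at (5.5, 0.5) partially overlaps it — only the 42.86 mm² overlap (of its 251.57 mm²) is removed, clipping the outline — area = 7.83 mm²; (rotated 85° about Z; rotation is an isometry so areas/perimeters/island counts are preserved). So its area = 7.83 mm². Layer 62 (z = 6.2): the cone contributes a regular 24-gon of circumradius 5.012 (interpolated between r1=6.5 and r2=3.5 at t=0.496) (area = (24/2)·5.012²·sin(360°/24) = 78.02 mm²); the cone at (2, 0): at t=0.827 of its height the radius interpolates to r₁+(r₂−r₁)t = 2.673, giving a regular 24-gon of that circumradius (area = (24/2)·2.673²·sin(360°/24) = 22.20 mm²); the r=9 cylinder at (5.5, 0.5) gives a regular 24-gon of circumradius 9 (constant along its height) (area = (24/2)·9.000²·sin(360°/24) = 251.57 mm²); Taking the first minus the rest: starting from the cone (78.02 mm²), the cone at (2, 0) lies wholly inside it (removes its full 22.20 mm² and its 16.75 mm outline becomes a hole wall); the r=9 cylinder at (5.5, 0.5) partially overlaps it — only the 45.51 mm² overlap (of its 251.57 mm²) is removed, clipping the outline — area = 10.32 mm²; (whole slice rotated 85° about Z — lengths, areas and connectivity unchanged). So its area = 10.32 mm². Layer 62 is larger (10.32 vs 7.83 mm²).

layer 62 (z = 6.2 mm)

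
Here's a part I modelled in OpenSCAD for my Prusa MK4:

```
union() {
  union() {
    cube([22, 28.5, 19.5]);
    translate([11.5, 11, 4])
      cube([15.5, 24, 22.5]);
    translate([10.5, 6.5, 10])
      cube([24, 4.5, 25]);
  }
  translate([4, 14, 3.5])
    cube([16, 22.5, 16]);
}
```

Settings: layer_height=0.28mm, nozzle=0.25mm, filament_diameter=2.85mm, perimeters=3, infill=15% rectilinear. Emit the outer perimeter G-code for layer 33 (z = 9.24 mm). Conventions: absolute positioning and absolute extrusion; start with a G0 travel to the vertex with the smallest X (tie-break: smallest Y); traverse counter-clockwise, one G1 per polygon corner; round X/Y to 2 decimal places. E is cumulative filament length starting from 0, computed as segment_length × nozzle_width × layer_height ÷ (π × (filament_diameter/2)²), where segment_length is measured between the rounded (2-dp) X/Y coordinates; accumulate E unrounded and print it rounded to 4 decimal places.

G0 X0.00 Y0.00 Z9.24
G1 X22.00 Y0.00 E0.2414
G1 X22.00 Y11.00 E0.3621
G1 X27.00 Y11.00 E0.4170
G1 X27.00 Y35.00 E0.6803
G1 X20.00 Y35.00 E0.7571
G1 X20.00 Y36.50 E0.7736
G1 X4.00 Y36.50 E0.9491
G1 X4.00 Y28.50 E1.0369
G1 X0.00 Y28.50 E1.0808
G1 X0.00 Y0.00 E1.3935

At z = 9.24 mm: the cube (footprint 22×28.5) is included at this height; the cube at (11.5, 11) is present — its section is the full 15.5×24 rectangle; the cube at (10.5, 6.5) is not intersected at this z (z outside [10, 35]); Merging all regions: the regions partially overlap (shared area 183.75 mm²), so overlapping operands fuse into one piece — 1 connected region; the 16×22.5 cube at (4, 14) contributes its full rectangle; Merging all regions: the regions partially overlap (shared area 287.25 mm²), so overlapping operands fuse into one piece — 1 connected region. The outline is a single polygon with 10 vertices. Extrusion per mm of travel: 0.25 × 0.28 / (π × 1.425²) = 0.010973. Accumulating E over each segment gives final E = 1.3935.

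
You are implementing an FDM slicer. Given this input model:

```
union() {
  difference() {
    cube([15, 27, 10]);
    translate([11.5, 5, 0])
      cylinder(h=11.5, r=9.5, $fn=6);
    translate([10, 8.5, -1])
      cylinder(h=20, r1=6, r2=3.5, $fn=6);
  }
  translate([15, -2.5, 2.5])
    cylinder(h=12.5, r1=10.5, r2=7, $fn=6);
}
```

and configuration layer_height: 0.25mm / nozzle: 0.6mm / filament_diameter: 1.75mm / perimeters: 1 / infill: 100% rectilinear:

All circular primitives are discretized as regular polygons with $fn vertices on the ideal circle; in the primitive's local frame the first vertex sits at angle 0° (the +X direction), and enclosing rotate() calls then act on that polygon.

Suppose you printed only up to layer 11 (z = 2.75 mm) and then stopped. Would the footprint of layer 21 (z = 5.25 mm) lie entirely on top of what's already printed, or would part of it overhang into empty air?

entirely on top

Compare the two slices. At z = 2.75: the 15×27 cube contributes its full rectangle (area 405.00 mm²); the r=9.5 cylinder at (11.5, 5) contributes a regular 6-gon of circumradius 9.5 (area = (6/2)·9.500²·sin(360°/6) = 234.48 mm²); the cone at (10, 8.5): at t=0.188 of its height the radius interpolates to r₁+(r₂−r₁)t = 5.531, giving a regular 6-gon of that circumradius (area = (6/2)·5.531²·sin(360°/6) = 79.49 mm²); Subtracting the remaining from the first: starting from the 15×27 cube (405.00 mm²), the r=9.5 cylinder at (11.5, 5) partially overlaps it — only the 145.20 mm² overlap (of its 234.48 mm²) is removed, clipping the outline; the cone at (10, 8.5) partially overlaps it — only the 0.35 mm² overlap (of its 79.49 mm²) is removed, clipping the outline — area = 259.45 mm²; the cone at (15, -2.5): at t=0.020 of its height the radius interpolates to r₁+(r₂−r₁)t = 10.430, giving a regular 6-gon of that circumradius (area = (6/2)·10.430²·sin(360°/6) = 282.63 mm²); Taking the union: the 2 present regions are separate (no shared area or edge), so areas and boundary lengths simply add and each stays a separate island — area = 542.08 mm². At z = 5.25: the 15×27 cube contributes its full rectangle (area 405.00 mm²); the r=9.5 cylinder at (11.5, 5) gives a regular 6-gon of circumradius 9.5 (constant along its height) (area = (6/2)·9.500²·sin(360°/6) = 234.48 mm²); the cone at (10, 8.5) contributes a regular 6-gon of circumradius 5.219 (interpolated between r1=6 and r2=3.5 at t=0.312) (area = (6/2)·5.219²·sin(360°/6) = 70.76 mm²); Subtracting the remaining from the first: starting from the 15×27 cube (405.00 mm²), the r=9.5 cylinder at (11.5, 5) partially overlaps it — only the 145.20 mm² overlap (of its 234.48 mm²) is removed, clipping the outline; the cone at (10, 8.5) misses the remaining region (no effect) — area = 259.80 mm²; the cone at (15, -2.5): at t=0.220 of its height the radius interpolates to r₁+(r₂−r₁)t = 9.730, giving a regular 6-gon of that circumradius (area = (6/2)·9.730²·sin(360°/6) = 245.97 mm²); Combining (union): the 2 present regions are separate (no shared area or edge), so areas and boundary lengths simply add and each stays a separate island — area = 505.77 mm². Checking containment: the cross-section at z = 5.25 is a subset of the cross-section at z = 2.75.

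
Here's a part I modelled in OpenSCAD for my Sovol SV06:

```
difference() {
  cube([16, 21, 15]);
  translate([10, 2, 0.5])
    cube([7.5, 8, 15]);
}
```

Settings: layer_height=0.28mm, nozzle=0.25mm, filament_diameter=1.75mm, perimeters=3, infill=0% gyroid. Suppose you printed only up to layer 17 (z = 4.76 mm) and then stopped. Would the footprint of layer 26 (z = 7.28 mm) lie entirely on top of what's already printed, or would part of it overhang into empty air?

Compare the two slices. At z = 4.76: the cube (footprint 16×21) is included at this height (area 336.00 mm²); the cube at (10, 2) (footprint 7.5×8) is included at this height (area 60.00 mm²); Subtracting the remaining from the first: starting from the 16×21 cube (336.00 mm²), the 7.5×8 cube at (10, 2) partially overlaps it — only the 48.00 mm² overlap (of its 60.00 mm²) is removed, clipping the outline — area = 288.00 mm². At z = 7.28: the cube is present — its section is the full 16×21 rectangle (area 336.00 mm²); the cube at (10, 2) is present — its section is the full 7.5×8 rectangle (area 60.00 mm²); Subtracting the remaining from the first: starting from the 16×21 cube (336.00 mm²), the 7.5×8 cube at (10, 2) partially overlaps it — only the 48.00 mm² overlap (of its 60.00 mm²) is removed, clipping the outline — area = 288.00 mm². Checking containment: the cross-section at z = 7.28 is a subset of the cross-section at z = 4.76.

entirely on top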